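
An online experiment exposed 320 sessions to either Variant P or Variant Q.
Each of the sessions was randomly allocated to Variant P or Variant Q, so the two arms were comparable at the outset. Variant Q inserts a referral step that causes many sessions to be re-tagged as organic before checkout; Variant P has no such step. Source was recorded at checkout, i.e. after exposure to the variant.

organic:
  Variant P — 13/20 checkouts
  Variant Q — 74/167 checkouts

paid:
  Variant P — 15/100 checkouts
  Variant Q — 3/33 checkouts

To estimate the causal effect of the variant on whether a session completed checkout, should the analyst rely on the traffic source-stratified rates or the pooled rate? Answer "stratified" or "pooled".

pooled

Because the variant influences traffic source, traffic source is a post-treatment mediator, not a confounder. Stratifying on it would bias the estimate; the causal effect is the crude pooled difference.
Pooled: Variant P 23.3% vs Variant Q 38.5%; Variant Q is higher overall.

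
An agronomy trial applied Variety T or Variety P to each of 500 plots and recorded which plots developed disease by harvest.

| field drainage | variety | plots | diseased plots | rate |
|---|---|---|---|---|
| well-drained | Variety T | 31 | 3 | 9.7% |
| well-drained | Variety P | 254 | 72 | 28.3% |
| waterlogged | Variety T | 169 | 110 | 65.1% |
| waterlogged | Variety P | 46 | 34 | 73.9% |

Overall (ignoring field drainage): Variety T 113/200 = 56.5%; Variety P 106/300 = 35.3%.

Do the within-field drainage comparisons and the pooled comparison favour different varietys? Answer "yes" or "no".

yes

Within each field drainage level (well-drained 9.7% vs 28.3%; waterlogged 65.1% vs 73.9%), Variety T has the lower rate every time. Pooled: 56.5% vs 35.3% — Variety P has the lower rate overall. The two comparisons disagree.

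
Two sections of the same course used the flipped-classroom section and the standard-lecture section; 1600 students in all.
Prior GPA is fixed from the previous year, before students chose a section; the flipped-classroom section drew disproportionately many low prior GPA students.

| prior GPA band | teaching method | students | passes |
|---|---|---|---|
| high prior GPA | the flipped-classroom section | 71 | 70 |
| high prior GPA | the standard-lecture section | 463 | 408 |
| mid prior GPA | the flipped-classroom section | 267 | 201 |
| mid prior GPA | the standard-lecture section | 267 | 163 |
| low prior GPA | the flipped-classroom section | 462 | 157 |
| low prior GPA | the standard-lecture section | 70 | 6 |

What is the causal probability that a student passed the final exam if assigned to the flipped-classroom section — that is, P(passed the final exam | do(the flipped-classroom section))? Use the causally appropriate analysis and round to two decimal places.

0.69

Since prior GPA band is a pre-existing factor (not a product of the teaching method) and it affects the outcome on its own, it is a confounder. The stratified rates, not the pooled rate, identify the causal effect.
Standardising the flipped-classroom section to the population prior GPA band mix: 0.334·70/71 + 0.334·201/267 + 0.333·157/462 = 0.693.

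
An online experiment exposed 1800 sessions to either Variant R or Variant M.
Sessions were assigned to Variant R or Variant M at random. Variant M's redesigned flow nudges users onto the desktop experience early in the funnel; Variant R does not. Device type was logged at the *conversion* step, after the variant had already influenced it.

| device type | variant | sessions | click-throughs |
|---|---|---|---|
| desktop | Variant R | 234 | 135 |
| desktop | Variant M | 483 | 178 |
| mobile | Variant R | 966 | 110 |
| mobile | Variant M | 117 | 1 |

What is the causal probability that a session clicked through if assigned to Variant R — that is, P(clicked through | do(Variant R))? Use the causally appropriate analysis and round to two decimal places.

The distribution of device type is itself part of what the variant does — it is an intermediate outcome. Holding it fixed would remove that part of the effect; the total effect is the pooled difference.
So P(outcome | do(Variant R)) is just the pooled rate for Variant R: 245/1200 = 0.204.

0.20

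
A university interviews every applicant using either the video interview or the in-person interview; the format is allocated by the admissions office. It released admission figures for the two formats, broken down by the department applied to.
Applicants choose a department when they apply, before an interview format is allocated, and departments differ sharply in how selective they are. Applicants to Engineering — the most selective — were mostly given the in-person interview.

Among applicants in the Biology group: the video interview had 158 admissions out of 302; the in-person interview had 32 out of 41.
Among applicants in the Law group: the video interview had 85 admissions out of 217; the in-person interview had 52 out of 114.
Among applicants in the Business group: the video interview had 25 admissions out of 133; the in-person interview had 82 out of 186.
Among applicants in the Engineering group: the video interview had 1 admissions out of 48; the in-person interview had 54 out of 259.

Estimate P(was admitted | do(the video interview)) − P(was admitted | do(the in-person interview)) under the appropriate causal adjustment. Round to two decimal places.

The department-specific comparison favours the in-person interview throughout, but the pooled figures favour the video interview. The question is whether to condition on department.
Department differs across interview formats for reasons unrelated to any effect of the interview format itself, and it separately predicts the outcome — a classic confounder. We must compare within department levels.
Adjusting over the population distribution of department: 0.264·(0.523−0.780) + 0.255·(0.392−0.456) + 0.245·(0.188−0.441) + 0.236·(0.021−0.208) = -0.191.

-0.19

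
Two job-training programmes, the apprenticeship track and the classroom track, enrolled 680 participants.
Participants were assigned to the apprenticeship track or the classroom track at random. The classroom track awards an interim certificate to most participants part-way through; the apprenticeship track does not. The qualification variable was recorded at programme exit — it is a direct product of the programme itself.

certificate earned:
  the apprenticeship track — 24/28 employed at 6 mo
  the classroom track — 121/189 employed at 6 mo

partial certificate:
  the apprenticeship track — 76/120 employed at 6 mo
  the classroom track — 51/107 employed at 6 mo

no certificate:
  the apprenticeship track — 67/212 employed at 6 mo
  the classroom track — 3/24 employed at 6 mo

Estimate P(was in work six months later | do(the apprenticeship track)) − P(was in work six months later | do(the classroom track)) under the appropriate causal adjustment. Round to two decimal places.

-0.08

Qualification attained during the programme here is a post-treatment variable shaped by the programme; conditioning on it would introduce bias rather than remove it. The overall comparison is the causal one.
The causal difference is the pooled difference: 0.464 − 0.547 = -0.083.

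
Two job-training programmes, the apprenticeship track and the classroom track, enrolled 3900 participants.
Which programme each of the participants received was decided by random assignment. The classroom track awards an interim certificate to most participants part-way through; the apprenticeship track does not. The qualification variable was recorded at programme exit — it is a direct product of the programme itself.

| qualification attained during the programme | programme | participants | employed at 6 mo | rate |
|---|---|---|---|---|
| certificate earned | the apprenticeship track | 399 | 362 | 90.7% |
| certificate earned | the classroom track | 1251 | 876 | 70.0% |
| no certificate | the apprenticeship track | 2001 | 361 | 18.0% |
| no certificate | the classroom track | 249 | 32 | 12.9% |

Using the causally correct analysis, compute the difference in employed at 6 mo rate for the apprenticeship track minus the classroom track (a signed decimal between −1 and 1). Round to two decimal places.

-0.30

The stratified and pooled comparisons disagree (the apprenticeship track wins within each qualification attained during the programme; the classroom track wins overall), so the answer turns on the causal role of qualification attained during the programme.
Qualification attained during the programme here is a post-treatment variable shaped by the programme; conditioning on it would introduce bias rather than remove it. The overall comparison is the causal one.
The causal difference is the pooled difference: 0.301 − 0.605 = -0.304.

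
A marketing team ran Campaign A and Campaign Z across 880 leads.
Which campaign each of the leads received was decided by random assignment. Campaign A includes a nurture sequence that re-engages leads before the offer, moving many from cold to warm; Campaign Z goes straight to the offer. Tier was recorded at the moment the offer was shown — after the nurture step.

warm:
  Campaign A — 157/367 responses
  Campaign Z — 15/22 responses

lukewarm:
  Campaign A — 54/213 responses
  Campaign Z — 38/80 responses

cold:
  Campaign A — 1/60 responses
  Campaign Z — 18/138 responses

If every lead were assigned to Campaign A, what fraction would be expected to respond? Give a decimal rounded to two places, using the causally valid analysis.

0.33

Engagement tier here is a post-treatment variable shaped by the campaign; conditioning on it would introduce bias rather than remove it. The overall comparison is the causal one.
So P(outcome | do(Campaign A)) is just the pooled rate for Campaign A: 212/640 = 0.331.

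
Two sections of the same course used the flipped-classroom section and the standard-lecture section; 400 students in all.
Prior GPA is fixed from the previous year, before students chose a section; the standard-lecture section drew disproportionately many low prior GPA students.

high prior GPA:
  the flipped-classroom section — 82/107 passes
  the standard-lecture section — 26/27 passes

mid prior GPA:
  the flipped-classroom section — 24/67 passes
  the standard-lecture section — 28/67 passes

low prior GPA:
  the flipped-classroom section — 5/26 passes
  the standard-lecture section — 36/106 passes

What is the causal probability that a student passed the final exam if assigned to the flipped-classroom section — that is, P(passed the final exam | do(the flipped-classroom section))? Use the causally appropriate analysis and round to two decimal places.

0.44

The stratified and pooled comparisons disagree (the standard-lecture section wins within each prior GPA band; the flipped-classroom section wins overall), so the answer turns on the causal role of prior GPA band.
Since prior GPA band is a pre-existing factor (not a product of the teaching method) and it affects the outcome on its own, it is a confounder. The stratified rates, not the pooled rate, identify the causal effect.
Standardising the flipped-classroom section to the population prior GPA band mix: 0.335·82/107 + 0.335·24/67 + 0.330·5/26 = 0.440.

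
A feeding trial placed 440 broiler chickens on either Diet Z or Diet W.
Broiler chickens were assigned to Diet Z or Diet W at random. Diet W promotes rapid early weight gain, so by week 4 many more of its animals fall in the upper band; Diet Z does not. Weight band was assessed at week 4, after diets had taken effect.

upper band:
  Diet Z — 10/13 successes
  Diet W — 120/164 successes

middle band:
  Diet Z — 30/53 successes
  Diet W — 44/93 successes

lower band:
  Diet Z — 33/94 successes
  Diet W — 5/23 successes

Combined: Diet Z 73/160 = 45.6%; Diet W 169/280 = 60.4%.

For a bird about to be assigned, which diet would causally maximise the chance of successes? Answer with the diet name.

The distribution of week-4 weight band is itself part of what the diet does — it is an intermediate outcome. Holding it fixed would remove that part of the effect; the total effect is the pooled difference.
Pooled: Diet Z 45.6% vs Diet W 60.4%; Diet W is higher overall.

Diet W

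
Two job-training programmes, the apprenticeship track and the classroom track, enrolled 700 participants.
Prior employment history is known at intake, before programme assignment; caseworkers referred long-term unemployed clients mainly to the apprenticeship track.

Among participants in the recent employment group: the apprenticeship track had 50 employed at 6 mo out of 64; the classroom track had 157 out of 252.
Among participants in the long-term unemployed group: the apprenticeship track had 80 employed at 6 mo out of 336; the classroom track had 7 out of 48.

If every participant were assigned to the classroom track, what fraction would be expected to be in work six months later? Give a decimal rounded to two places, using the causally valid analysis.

Nothing the programme does changes prior employment history; the imbalance is an allocation artefact. With prior employment history also predicting the outcome, the pooled figure is confounded, and the within-stratum comparison is the causal one.
Standardising the classroom track to the population prior employment history mix: 0.451·157/252 + 0.549·7/48 = 0.361.

0.36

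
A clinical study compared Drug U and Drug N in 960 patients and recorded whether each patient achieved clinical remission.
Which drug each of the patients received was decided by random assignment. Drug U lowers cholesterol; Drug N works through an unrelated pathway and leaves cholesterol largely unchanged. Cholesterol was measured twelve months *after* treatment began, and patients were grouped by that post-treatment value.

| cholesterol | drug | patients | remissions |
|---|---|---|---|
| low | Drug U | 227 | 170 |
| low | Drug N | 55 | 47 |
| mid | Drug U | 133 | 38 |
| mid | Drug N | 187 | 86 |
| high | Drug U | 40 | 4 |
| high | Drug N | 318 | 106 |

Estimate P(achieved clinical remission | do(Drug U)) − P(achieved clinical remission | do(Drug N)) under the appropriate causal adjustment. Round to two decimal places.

+0.10

Cholesterol here is a post-treatment variable shaped by the drug; conditioning on it would introduce bias rather than remove it. The overall comparison is the causal one.
The causal difference is the pooled difference: 0.530 − 0.427 = +0.103.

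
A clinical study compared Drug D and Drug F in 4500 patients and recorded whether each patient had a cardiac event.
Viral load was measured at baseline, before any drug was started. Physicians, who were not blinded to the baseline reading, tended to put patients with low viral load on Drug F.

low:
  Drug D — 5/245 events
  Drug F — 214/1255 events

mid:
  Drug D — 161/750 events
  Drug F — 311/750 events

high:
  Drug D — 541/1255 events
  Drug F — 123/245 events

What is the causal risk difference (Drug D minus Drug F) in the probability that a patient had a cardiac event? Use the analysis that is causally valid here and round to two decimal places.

Here viral load is a common cause — it drives both which drug a case falls under and the outcome. The crude comparison mixes populations; the stratum-specific rates are the causally relevant ones.
Adjusting over the population distribution of viral load: 0.333·(0.020−0.171) + 0.333·(0.215−0.415) + 0.333·(0.431−0.502) = -0.140.

-0.14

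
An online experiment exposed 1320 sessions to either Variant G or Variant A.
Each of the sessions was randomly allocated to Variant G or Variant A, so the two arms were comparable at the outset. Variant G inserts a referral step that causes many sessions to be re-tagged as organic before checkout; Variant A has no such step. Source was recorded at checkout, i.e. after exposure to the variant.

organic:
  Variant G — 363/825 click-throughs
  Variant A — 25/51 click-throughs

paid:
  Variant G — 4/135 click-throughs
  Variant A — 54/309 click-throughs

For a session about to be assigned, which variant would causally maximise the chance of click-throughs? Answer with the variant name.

Variant G

The stratified and pooled comparisons disagree (Variant A wins within each traffic source; Variant G wins overall), so the answer turns on the causal role of traffic source.
Traffic source lies on the pathway variant → traffic source → outcome, so adjusting for it blocks the indirect effect. For the total causal effect of variant, use the unadjusted pooled rates.
Pooled: Variant G 38.2% vs Variant A 21.9%; Variant G is higher overall.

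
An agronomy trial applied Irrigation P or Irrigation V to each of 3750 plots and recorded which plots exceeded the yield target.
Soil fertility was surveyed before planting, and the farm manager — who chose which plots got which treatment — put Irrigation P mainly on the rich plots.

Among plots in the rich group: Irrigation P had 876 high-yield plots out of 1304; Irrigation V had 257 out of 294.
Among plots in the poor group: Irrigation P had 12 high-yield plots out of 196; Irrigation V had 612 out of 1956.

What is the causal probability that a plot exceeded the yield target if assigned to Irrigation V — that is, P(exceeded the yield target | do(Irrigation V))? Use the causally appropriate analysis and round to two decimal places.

Within every soil fertility level Irrigation V has the higher rate, yet pooled Irrigation P does — Simpson's reversal.
Soil fertility differs across irrigations for reasons unrelated to any effect of the irrigation itself, and it separately predicts the outcome — a classic confounder. We must compare within soil fertility levels.
Standardising Irrigation V to the population soil fertility mix: 0.426·257/294 + 0.574·612/1956 = 0.552.

0.55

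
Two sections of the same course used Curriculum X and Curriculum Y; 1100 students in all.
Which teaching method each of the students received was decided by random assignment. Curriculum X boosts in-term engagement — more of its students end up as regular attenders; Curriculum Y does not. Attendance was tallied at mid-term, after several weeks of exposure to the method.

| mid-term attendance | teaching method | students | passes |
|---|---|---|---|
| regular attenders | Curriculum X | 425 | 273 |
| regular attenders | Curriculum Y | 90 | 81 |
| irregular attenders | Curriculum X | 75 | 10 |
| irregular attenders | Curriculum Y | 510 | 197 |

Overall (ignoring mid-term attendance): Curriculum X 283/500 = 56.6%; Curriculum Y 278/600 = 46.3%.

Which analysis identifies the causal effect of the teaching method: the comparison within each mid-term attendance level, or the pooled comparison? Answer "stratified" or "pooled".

pooled

Mid-term attendance is downstream of the teaching method. One should not condition on a consequence of treatment, so the overall rates are the right comparison.
Pooled: Curriculum X 56.6% vs Curriculum Y 46.3%; Curriculum X is higher overall.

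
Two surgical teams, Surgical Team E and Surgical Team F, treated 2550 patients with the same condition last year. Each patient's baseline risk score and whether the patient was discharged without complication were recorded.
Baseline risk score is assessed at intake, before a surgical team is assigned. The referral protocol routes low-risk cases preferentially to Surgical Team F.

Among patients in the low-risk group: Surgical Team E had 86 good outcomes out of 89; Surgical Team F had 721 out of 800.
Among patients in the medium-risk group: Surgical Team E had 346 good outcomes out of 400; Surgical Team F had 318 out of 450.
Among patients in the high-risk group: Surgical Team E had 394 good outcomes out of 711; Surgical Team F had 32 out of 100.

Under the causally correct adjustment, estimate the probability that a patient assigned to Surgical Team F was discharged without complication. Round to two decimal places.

0.65

Surgical Team E is higher inside every baseline risk score stratum but Surgical Team F is higher in aggregate. Whether to stratify depends on how baseline risk score relates to the surgical team.
Here baseline risk score is a common cause — it drives both which surgical team a case falls under and the outcome. The crude comparison mixes populations; the stratum-specific rates are the causally relevant ones.
Standardising Surgical Team F to the population baseline risk score mix: 0.349·721/800 + 0.333·318/450 + 0.318·32/100 = 0.652.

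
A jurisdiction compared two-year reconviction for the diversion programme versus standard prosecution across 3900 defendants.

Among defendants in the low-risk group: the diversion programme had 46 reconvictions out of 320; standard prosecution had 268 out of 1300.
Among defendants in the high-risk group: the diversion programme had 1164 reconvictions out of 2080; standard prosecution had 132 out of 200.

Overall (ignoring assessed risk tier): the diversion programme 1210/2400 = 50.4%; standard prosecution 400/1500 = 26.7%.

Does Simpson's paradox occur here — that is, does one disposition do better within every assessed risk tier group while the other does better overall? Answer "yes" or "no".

Within each assessed risk tier level (low-risk 14.4% vs 20.6%; high-risk 56.0% vs 66.0%), the diversion programme has the lower rate every time. Pooled: 50.4% vs 26.7% — standard prosecution has the lower rate overall. The two comparisons disagree.

yes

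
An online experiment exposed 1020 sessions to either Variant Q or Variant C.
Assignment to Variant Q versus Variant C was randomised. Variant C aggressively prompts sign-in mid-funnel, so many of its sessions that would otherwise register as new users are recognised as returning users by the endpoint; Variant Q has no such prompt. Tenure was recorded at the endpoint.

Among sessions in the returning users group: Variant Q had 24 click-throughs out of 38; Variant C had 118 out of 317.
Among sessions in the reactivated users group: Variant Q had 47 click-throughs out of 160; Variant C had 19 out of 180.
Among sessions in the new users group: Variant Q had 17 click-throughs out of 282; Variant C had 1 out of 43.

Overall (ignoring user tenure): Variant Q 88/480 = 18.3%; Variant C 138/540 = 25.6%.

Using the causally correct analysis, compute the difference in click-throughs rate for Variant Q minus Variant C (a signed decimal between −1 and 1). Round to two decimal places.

-0.07

Stratifying would compare variants among sessions the variants themselves sorted into user tenure groups — a form of selection on an intermediate. The unconditioned pooled rates give the total causal effect.
The causal difference is the pooled difference: 0.183 − 0.256 = -0.072.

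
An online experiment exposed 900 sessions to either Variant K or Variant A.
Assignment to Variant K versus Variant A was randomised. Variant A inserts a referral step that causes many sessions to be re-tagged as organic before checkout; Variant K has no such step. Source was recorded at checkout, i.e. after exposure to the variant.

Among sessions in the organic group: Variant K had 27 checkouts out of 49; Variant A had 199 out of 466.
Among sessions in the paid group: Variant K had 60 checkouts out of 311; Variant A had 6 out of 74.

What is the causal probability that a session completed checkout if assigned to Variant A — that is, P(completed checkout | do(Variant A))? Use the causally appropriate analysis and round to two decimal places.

Because the variant influences traffic source, traffic source is a post-treatment mediator, not a confounder. Stratifying on it would bias the estimate; the causal effect is the crude pooled difference.
So P(outcome | do(Variant A)) is just the pooled rate for Variant A: 205/540 = 0.380.

0.38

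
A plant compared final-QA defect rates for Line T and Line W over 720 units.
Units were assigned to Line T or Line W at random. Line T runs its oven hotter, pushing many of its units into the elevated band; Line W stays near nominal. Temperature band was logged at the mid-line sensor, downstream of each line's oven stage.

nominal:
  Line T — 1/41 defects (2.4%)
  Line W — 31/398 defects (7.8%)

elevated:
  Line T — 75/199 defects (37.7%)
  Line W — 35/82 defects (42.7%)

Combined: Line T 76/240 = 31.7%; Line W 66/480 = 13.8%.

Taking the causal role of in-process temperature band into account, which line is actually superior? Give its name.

The in-process temperature band-specific comparison favours Line T throughout, but the pooled figures favour Line W. The question is whether to condition on in-process temperature band.
Because the line influences in-process temperature band, in-process temperature band is a post-treatment mediator, not a confounder. Stratifying on it would bias the estimate; the causal effect is the crude pooled difference.
Pooled: Line T 31.7% vs Line W 13.8%; Line W is lower overall.

Line W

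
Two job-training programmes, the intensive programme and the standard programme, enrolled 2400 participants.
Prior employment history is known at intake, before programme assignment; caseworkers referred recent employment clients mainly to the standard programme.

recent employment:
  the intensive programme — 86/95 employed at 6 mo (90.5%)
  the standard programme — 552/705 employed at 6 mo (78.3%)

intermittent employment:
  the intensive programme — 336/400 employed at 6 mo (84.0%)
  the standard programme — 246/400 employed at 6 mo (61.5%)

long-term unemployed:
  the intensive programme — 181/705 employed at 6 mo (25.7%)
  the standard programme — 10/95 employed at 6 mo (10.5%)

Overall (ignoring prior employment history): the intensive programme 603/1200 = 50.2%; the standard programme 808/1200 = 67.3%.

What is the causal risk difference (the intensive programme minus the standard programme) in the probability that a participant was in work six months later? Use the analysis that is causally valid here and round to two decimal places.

+0.17

Here prior employment history is a common cause — it drives both which programme a case falls under and the outcome. The crude comparison mixes populations; the stratum-specific rates are the causally relevant ones.
Adjusting over the population distribution of prior employment history: 0.333·(0.905−0.783) + 0.333·(0.840−0.615) + 0.333·(0.257−0.105) = +0.166.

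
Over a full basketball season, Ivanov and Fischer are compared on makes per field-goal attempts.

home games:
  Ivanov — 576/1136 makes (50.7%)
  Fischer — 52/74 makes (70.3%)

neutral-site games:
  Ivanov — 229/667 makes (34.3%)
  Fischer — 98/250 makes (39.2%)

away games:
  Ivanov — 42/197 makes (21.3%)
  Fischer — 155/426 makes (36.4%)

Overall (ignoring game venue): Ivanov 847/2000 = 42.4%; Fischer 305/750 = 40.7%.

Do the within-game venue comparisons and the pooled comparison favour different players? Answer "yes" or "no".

Within each game venue level (home games 50.7% vs 70.3%; neutral-site games 34.3% vs 39.2%; away games 21.3% vs 36.4%), Fischer has the higher rate every time. Pooled: 42.4% vs 40.7% — Ivanov has the higher rate overall. The two comparisons disagree.

yes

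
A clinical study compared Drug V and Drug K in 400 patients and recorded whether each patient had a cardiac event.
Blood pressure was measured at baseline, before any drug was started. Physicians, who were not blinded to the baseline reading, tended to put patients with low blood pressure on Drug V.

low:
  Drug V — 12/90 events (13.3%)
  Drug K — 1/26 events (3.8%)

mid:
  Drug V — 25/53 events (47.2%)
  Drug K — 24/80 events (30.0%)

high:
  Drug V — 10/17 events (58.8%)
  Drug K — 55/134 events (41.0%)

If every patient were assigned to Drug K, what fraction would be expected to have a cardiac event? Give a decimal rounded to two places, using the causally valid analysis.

The imbalance in blood pressure arose from how patients were allocated, not from anything the drug did; and blood pressure independently affects the outcome. The pooled gap is confounded — condition on blood pressure.
Standardising Drug K to the population blood pressure mix: 0.290·1/26 + 0.333·24/80 + 0.378·55/134 = 0.266.

0.27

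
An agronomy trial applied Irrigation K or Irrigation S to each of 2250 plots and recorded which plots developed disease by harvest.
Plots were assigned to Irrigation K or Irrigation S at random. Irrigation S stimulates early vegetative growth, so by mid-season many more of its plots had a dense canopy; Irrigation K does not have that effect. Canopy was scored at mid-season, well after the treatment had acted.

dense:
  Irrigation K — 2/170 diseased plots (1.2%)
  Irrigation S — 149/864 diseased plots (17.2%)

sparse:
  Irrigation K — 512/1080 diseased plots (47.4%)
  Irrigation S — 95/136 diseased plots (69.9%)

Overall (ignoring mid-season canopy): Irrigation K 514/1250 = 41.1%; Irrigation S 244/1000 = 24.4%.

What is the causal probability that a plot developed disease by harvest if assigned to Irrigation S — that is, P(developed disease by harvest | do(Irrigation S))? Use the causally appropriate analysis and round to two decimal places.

Mid-season canopy lies on the pathway irrigation → mid-season canopy → outcome, so adjusting for it blocks the indirect effect. For the total causal effect of irrigation, use the unadjusted pooled rates.
So P(outcome | do(Irrigation S)) is just the pooled rate for Irrigation S: 244/1000 = 0.244.

0.24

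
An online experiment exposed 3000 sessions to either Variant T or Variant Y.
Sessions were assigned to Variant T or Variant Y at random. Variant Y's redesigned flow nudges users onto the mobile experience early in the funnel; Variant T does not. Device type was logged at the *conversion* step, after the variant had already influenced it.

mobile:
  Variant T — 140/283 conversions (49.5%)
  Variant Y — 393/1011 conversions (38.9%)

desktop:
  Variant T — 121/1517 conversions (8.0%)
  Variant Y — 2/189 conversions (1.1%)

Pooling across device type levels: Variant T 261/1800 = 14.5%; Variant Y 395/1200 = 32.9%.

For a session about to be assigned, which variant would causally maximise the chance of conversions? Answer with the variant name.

Variant Y

Within every device type level Variant T has the higher rate, yet pooled Variant Y does — Simpson's reversal.
The distribution of device type is itself part of what the variant does — it is an intermediate outcome. Holding it fixed would remove that part of the effect; the total effect is the pooled difference.
Pooled: Variant T 14.5% vs Variant Y 32.9%; Variant Y is higher overall.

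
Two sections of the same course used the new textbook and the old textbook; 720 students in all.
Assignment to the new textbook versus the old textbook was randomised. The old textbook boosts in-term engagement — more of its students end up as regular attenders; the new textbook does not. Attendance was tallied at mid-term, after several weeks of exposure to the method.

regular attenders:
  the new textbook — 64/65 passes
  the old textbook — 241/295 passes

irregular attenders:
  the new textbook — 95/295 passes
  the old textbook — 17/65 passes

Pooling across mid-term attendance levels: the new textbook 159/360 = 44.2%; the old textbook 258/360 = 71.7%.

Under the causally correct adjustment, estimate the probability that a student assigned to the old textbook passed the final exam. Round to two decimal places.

Because the teaching method influences mid-term attendance, mid-term attendance is a post-treatment mediator, not a confounder. Stratifying on it would bias the estimate; the causal effect is the crude pooled difference.
So P(outcome | do(the old textbook)) is just the pooled rate for the old textbook: 258/360 = 0.717.

0.72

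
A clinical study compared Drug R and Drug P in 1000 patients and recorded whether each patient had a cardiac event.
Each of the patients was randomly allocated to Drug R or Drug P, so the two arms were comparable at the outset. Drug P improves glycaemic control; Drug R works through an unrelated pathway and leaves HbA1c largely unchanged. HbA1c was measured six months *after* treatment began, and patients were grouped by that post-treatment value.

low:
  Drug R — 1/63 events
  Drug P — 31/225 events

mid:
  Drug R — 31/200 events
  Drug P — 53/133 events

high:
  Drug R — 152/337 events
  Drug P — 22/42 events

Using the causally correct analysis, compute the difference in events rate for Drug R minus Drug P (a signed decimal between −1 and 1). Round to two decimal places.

+0.04

The HbA1c-specific comparison favours Drug R throughout, but the pooled figures favour Drug P. The question is whether to condition on HbA1c.
Stratifying would compare drugs among patients the drugs themselves sorted into HbA1c groups — a form of selection on an intermediate. The unconditioned pooled rates give the total causal effect.
The causal difference is the pooled difference: 0.307 − 0.265 = +0.042.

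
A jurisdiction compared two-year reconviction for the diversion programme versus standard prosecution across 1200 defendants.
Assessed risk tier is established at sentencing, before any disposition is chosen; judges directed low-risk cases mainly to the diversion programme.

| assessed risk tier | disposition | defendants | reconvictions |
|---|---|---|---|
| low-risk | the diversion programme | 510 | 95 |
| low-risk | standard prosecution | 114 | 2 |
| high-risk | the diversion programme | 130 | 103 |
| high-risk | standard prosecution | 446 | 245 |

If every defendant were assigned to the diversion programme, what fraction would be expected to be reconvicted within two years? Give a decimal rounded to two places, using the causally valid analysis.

0.48

Assessed risk tier is set before the disposition has any effect — it is not caused by the disposition — and it independently drives the outcome. That makes it a confounder, so the causal comparison is within assessed risk tier levels.
Standardising the diversion programme to the population assessed risk tier mix: 0.520·95/510 + 0.480·103/130 = 0.477.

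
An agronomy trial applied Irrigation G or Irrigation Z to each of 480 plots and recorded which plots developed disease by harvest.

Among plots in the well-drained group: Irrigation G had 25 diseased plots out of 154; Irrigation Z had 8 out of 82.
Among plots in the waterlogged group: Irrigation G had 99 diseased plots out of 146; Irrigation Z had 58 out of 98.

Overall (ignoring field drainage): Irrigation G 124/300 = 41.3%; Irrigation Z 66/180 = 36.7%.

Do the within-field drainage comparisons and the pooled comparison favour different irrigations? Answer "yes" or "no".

Within each field drainage level (well-drained 16.2% vs 9.8%; waterlogged 67.8% vs 59.2%), Irrigation Z has the lower rate every time. Pooled: 41.3% vs 36.7% — Irrigation Z has the lower rate overall. They agree.

no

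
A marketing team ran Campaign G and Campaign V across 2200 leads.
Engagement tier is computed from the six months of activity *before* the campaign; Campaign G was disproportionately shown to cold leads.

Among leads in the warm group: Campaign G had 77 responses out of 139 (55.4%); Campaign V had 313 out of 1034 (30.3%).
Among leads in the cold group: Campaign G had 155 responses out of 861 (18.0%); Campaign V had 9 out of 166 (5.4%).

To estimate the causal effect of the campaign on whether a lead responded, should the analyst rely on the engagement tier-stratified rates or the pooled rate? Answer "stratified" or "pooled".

The stratified and pooled comparisons disagree (Campaign G wins within each engagement tier; Campaign V wins overall), so the answer turns on the causal role of engagement tier.
The imbalance in engagement tier arose from how leads were allocated, not from anything the campaign did; and engagement tier independently affects the outcome. The pooled gap is confounded — condition on engagement tier.
Within each level — warm: 55.4% vs 30.3%; cold: 18.0% vs 5.4% — Campaign G is higher every time.

stratified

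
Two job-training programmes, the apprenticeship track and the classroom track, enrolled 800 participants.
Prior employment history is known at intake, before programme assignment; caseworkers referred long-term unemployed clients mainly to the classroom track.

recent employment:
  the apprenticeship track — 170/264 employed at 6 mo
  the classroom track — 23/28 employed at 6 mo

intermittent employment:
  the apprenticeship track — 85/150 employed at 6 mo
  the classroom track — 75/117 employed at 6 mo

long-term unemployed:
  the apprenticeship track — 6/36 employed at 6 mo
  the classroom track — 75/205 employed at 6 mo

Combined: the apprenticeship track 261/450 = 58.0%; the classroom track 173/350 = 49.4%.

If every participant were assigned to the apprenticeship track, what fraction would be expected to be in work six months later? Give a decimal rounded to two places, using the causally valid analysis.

0.47

Within every prior employment history level the classroom track has the higher rate, yet pooled the apprenticeship track does — Simpson's reversal.
Here prior employment history is a common cause — it drives both which programme a case falls under and the outcome. The crude comparison mixes populations; the stratum-specific rates are the causally relevant ones.
Standardising the apprenticeship track to the population prior employment history mix: 0.365·170/264 + 0.334·85/150 + 0.301·6/36 = 0.474.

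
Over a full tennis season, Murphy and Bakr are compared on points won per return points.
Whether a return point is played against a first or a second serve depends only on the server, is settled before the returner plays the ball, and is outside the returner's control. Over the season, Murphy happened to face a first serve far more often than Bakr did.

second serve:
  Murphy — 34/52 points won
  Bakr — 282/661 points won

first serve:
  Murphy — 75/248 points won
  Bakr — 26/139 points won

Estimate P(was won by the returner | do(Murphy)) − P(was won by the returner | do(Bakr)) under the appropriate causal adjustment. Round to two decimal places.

The serve type-specific comparison favours Murphy throughout, but the pooled figures favour Bakr. The question is whether to condition on serve type.
Since serve type is a pre-existing factor (not a product of the player) and it affects the outcome on its own, it is a confounder. The stratified rates, not the pooled rate, identify the causal effect.
Adjusting over the population distribution of serve type: 0.648·(0.654−0.427) + 0.352·(0.302−0.187) = +0.188.

+0.19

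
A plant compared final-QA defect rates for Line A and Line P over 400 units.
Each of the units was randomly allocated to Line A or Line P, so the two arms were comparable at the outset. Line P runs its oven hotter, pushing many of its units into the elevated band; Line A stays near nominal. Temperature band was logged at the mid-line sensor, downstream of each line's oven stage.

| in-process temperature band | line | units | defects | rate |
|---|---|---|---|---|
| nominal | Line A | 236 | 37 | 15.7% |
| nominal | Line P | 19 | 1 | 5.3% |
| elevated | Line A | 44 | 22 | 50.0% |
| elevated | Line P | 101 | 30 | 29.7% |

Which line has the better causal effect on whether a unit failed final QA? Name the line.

The in-process temperature band-specific comparison favours Line P throughout, but the pooled figures favour Line A. The question is whether to condition on in-process temperature band.
Because the line influences in-process temperature band, in-process temperature band is a post-treatment mediator, not a confounder. Stratifying on it would bias the estimate; the causal effect is the crude pooled difference.
Pooled: Line A 21.1% vs Line P 25.8%; Line A is lower overall.

Line A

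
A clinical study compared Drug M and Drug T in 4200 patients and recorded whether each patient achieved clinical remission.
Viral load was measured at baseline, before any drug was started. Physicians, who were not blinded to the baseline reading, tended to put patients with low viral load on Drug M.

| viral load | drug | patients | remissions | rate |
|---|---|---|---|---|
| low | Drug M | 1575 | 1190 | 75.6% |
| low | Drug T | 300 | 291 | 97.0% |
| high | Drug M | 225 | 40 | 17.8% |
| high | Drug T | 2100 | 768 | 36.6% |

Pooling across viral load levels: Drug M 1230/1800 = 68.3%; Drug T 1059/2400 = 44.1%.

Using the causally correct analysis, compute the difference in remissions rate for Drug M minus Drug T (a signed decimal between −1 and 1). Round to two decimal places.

-0.20

Since viral load is a pre-existing factor (not a product of the drug) and it affects the outcome on its own, it is a confounder. The stratified rates, not the pooled rate, identify the causal effect.
Adjusting over the population distribution of viral load: 0.446·(0.756−0.970) + 0.554·(0.178−0.366) = -0.200.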